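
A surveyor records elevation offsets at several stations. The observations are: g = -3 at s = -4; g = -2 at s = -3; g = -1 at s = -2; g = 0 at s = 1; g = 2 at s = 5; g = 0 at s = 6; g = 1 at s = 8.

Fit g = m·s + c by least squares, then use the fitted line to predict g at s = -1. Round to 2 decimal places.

ĝ = -1.23

Sums needed: Σs·s = 155, Σs = 11, Σ1 = 7.
And Σs·g = 38, Σg = -3.
So XᵀX·[m, c]ᵀ = Xᵀg: [[155, 11]; [11, 7]]·[m, c]ᵀ = [38, -3]ᵀ.
Eliminating c: 7·(row 1) − 11·(row 2) gives 964·m = 7·38 − 11·(-3) = 299, so m = 299/964.
Then c = ((-3) − 11·(299/964))/7 = -883/964.
At s = -1: ĝ = (299/964)·(-1) + (-883/964)·(1) = -591/482.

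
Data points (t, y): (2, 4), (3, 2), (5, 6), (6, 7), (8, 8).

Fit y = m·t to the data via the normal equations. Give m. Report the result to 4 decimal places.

Compute the Gram sums: Σt·t = 138.
Moment sums: Σt·y = 150.
Hence m = 150 / 138 ≈ 1.08696.

m = 1.0870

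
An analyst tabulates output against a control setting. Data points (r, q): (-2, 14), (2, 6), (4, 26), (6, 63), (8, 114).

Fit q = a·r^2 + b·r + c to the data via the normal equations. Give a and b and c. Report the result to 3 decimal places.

a = 1.995, b = -1.932, c = 2.072

The normal equations are: 5680·a + 792·b + 124·c = 10060;  792·a + 124·b + 18·c = 1378;  124·a + 18·b + 5·c = 223.
(Σr^2·r^2 = 5680, Σr^2·r = 792, Σr^2 = 124, Σr·r = 124, Σr = 18, Σ1 = 5, Σr^2·q = 10060, Σr·q = 1378, Σq = 223.)
Row-reducing yields a = 5419/2716, b = -2623/1358, c = 201/97.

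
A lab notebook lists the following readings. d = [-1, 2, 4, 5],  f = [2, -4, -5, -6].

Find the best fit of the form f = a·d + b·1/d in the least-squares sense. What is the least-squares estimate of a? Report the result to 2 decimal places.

a = -1.20

Forming AᵀA = [[46, 4]; [4, 541/400]] and Aᵀf = [-60, -129/20]ᵀ gives AᵀA·[a, b]ᵀ = Aᵀf.
Determinant 46·(541/400) − 4² = 9243/200.
a = ((-60)·(541/400) − 4·(-129/20))/(9243/200) = -1230/1027; b = (46·(-129/20) − 4·(-60))/(9243/200) = -1260/1027.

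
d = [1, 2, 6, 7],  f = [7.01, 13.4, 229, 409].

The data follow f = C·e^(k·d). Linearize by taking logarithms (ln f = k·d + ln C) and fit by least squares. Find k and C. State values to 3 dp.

Taking logs, ln f = k·d + ln C, so regress ln f on d.
Over the data: Σd = 16.0000, Σ(d)² = 90.0000, Σln f = 15.9900, Σd·ln f = 81.8362.
Normal system: [[90.0000, 16.0000]; [16.0000, 4]]·[k, ln C]ᵀ = [81.8362, 15.9900]ᵀ.
Δ = 90.0000·4 − (16.0000)² = 104.0000; k = (81.8362·4 − 16.0000·15.9900)/104.0000 = 0.68754, ln C = (90.0000·15.9900 − 16.0000·81.8362)/104.0000 = 1.24734, so C = exp(1.24734) = 3.48108.

k = 0.688, C = 3.481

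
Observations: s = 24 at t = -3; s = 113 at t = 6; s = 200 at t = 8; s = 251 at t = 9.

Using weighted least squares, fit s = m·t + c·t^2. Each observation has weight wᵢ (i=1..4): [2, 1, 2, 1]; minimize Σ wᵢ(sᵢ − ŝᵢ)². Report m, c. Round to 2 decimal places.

Forming AᵀWA = [[263, 1915]; [1915, 16211]] and AᵀWs = [5993, 50431]ᵀ gives AᵀWA·[m, c]ᵀ = AᵀWs.
Δ = 263·16211 − 1915² = 596268.
m = (5993·16211 − 1915·50431)/596268 = 96193/99378; c = (263·50431 − 1915·5993)/596268 = 297793/99378.

m = 0.97, c = 3.00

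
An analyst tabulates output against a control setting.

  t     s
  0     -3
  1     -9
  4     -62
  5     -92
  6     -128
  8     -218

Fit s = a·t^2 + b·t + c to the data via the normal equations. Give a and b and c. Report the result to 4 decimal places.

The normal equations are: 6274·a + 918·b + 142·c = -21861;  918·a + 142·b + 24·c = -3229;  142·a + 24·b + 6·c = -512.
(Σt^2·t^2 = 6274, Σt^2·t = 918, Σt^2 = 142, Σt·t = 142, Σt = 24, Σ1 = 6, Σt^2·s = -21861, Σt·s = -3229, Σs = -512.)
Solving the 3×3 system (Gaussian elimination) gives a = -26144/8635, b = -9109/3454, c = -27022/8635.

a = -3.0277, b = -2.6372, c = -3.1294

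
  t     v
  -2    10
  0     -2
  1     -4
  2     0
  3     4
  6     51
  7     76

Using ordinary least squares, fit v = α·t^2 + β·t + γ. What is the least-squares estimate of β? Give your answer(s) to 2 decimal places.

Normal-equation sums: Σt^2·t^2 = 3811, Σt^2·t = 587, Σt^2 = 103, Σt·t = 103, Σt = 17, Σ1 = 7.
And Σt^2·v = 5632, Σt·v = 826, Σv = 135.
Inverting the 3×3 Gram matrix, [α, β, γ]ᵀ = [22237/10962, -98683/32886, -7694/2349]ᵀ.

β = -3.00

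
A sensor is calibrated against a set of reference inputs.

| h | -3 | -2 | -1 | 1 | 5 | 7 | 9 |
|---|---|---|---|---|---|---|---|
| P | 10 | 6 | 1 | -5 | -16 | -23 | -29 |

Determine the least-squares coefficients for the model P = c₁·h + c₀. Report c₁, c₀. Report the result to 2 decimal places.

c₁ = -3.16, c₀ = -0.77

With design matrix X, XᵀX = [[170, 16]; [16, 7]] and XᵀP = [-550, -56]ᵀ.
Eliminating c₀: 7·(row 1) − 16·(row 2) gives 934·c₁ = 7·(-550) − 16·(-56) = -2954, so c₁ = -1477/467.
Then c₀ = ((-56) − 16·(-1477/467))/7 = -360/467.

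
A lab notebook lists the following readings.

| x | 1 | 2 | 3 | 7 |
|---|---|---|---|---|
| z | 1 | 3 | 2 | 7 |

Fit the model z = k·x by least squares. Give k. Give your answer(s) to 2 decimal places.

k = 0.98

Normal-equation sums: Σx·x = 63.
And Σx·z = 62.
So AᵀA·[k]ᵀ = Aᵀz: [[63]]·[k]ᵀ = [62]ᵀ.
Hence k = 62 / 63 ≈ 0.984127.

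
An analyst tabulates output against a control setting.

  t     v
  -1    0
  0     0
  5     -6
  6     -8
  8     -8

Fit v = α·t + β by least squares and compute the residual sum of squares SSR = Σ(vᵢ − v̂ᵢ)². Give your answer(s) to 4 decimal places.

SSR = 2.7582

Normal-equation sums: Σt·t = 126, Σt = 18, Σ1 = 5.
And Σt·v = -142, Σv = -22.
Eliminating β: 5·(row 1) − 18·(row 2) gives 306·α = 5·(-142) − 18·(-22) = -314, so α = -157/153.
Then β = ((-22) − 18·(-157/153))/5 = -12/17.
Residuals: -49/153, 12/17, -25/153, -58/51, 140/153; SSR = 422/153.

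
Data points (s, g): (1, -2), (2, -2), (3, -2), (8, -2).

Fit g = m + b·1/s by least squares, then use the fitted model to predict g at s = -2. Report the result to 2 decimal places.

ĝ = -2.00

Forming MᵀM = [[4, 47/24]; [47/24, 793/576]] and Mᵀg = [-8, -47/12]ᵀ gives MᵀM·[m, b]ᵀ = Mᵀg.
Eliminating b: (793/576)·(row 1) − (47/24)·(row 2) gives (107/64)·m = (793/576)·(-8) − (47/24)·(-47/12) = -107/32, so m = -2.
Then b = ((-47/12) − (47/24)·(-2))/(793/576) = 0.
At s = -2: ĝ = (-2)·(1) + (0)·(-1/2) = -2.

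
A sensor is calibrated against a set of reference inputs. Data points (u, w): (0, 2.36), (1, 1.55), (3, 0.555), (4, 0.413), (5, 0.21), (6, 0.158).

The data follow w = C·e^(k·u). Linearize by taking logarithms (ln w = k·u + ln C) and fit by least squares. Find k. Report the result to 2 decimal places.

k = -0.46

With ln wᵢ as the transformed response and uᵢ as the regressor:
XᵀX = [[87.0000, 19.0000]; [19.0000, 6]], rhs = [-23.7395, -3.5820]ᵀ  (here Σu = 19.0000, Σ(u)² = 87.0000, Σln w = -3.5820, Σu·ln w = -23.7395).
Solving (det = 161.0000): k = -0.46198, ln C = 0.86595.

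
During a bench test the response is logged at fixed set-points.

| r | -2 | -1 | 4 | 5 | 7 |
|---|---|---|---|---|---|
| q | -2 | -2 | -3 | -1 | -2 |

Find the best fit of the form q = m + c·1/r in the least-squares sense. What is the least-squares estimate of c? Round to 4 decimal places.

c = -0.0414

Normal-equation sums: Σ1 = 5, Σ1/r = -127/140, Σ1/r·1/r = 26909/19600.
Moment sums: Σq = -10, Σ1/r·q = 247/140.
MᵀM·[m, c]ᵀ = Mᵀq becomes [[5, -127/140]; [-127/140, 26909/19600]]·[m, c]ᵀ = [-10, 247/140]ᵀ.
Δ = 5·(26909/19600) − (-127/140)² = 7401/1225.
m = ((-10)·(26909/19600) − (-127/140)·(247/140))/(7401/1225) = -237721/118416; c = (5·(247/140) − (-127/140)·(-10))/(7401/1225) = -1225/29604.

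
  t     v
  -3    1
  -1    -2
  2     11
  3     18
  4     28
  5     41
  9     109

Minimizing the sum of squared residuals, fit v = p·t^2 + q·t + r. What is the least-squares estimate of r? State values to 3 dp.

With design matrix M, MᵀM = [[7621, 925, 145]; [925, 145, 19]; [145, 19, 7]] and Mᵀv = [10515, 1373, 206]ᵀ.
Inverting the 3×3 Gram matrix, [p, q, r]ᵀ = [176425/173814, 510577/173814, 37364/86907]ᵀ.

r = 0.430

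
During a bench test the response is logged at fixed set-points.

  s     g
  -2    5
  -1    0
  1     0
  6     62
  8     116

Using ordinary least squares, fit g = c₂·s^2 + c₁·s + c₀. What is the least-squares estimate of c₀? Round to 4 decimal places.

Forming XᵀX = [[5410, 720, 106]; [720, 106, 12]; [106, 12, 5]] and Xᵀg = [9676, 1290, 183]ᵀ gives XᵀX·[c₂, c₁, c₀]ᵀ = Xᵀg.
Inverting the 3×3 Gram matrix, [c₂, c₁, c₀]ᵀ = [64187/34231, -9867/34231, -84229/34231]ᵀ.

c₀ = -2.4606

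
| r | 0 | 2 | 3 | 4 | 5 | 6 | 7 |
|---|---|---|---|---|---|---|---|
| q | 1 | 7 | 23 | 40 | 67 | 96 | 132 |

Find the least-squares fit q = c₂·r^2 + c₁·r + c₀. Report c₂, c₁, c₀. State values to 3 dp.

Setting ∂/∂c₂ … = 0 gives: 4675·c₂ + 783·c₁ + 139·c₀ = 12474;  783·c₂ + 139·c₁ + 27·c₀ = 2078;  139·c₂ + 27·c₁ + 7·c₀ = 366.
(Σr^2·r^2 = 4675, Σr^2·r = 783, Σr^2 = 139, Σr·r = 139, Σr = 27, Σ1 = 7, Σr^2·q = 12474, Σr·q = 2078, Σq = 366.)
Row-reducing yields c₂ = 2479/847, c₁ = -1366/847, c₀ = 47/121.

c₂ = 2.927, c₁ = -1.613, c₀ = 0.388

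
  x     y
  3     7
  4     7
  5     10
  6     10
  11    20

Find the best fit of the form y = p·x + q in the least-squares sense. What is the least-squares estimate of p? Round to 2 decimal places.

p = 1.70

Setting ∂/∂p … = 0 gives: 207·p + 29·q = 379;  29·p + 5·q = 54.
(Σx·x = 207, Σx = 29, Σ1 = 5, Σx·y = 379, Σy = 54.)
det = 207·5 − 29² = 194.
p = (379·5 − 29·54)/194 = 329/194; q = (207·54 − 29·379)/194 = 187/194.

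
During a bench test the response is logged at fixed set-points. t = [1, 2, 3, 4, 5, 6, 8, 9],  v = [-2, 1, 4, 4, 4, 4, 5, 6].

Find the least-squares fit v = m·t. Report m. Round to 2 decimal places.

m = 0.70

Sums needed: Σt·t = 236.
And Σt·v = 166.
XᵀX·[m]ᵀ = Xᵀv becomes [[236]]·[m]ᵀ = [166]ᵀ.
Hence m = 166 / 236 ≈ 0.70339.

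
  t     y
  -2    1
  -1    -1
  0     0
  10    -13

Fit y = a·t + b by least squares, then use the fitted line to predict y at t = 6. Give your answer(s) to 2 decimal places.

ŷ = -8.21

Normal-equation sums: Σt·t = 105, Σt = 7, Σ1 = 4.
For Aᵀy: Σt·y = -131, Σy = -13.
det = 105·4 − 7² = 371.
a = ((-131)·4 − 7·(-13))/371 = -433/371; b = (105·(-13) − 7·(-131))/371 = -64/53.
At t = 6: ŷ = (-433/371)·(6) + (-64/53)·(1) = -3046/371.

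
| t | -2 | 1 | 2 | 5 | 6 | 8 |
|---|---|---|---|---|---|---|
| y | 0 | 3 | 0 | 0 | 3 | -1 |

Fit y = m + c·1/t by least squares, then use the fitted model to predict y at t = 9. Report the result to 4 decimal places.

ŷ = 0.5916

AᵀA·[m, c]ᵀ = Aᵀy reads: 6·m + (179/120)·c = 5;  (179/120)·m + (22801/14400)·c = 27/8.
Eliminating c: (22801/14400)·(row 1) − (179/120)·(row 2) gives (20953/2880)·m = (22801/14400)·5 − (179/120)·(27/8) = 4151/1440, so m = 8302/20953.
Then c = ((27/8) − (179/120)·(8302/20953))/(22801/14400) = 36840/20953.
At t = 9: ŷ = (8302/20953)·(1) + (36840/20953)·(1/9) = 37186/62859.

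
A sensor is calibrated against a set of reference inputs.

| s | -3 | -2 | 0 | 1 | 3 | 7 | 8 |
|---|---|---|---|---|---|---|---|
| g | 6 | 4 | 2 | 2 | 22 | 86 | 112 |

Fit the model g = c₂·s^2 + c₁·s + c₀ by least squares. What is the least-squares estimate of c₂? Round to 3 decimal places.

The normal equations are: 6676·c₂ + 848·c₁ + 136·c₀ = 11652;  848·c₂ + 136·c₁ + 14·c₀ = 1540;  136·c₂ + 14·c₁ + 7·c₀ = 234.
(Σs^2·s^2 = 6676, Σs^2·s = 848, Σs^2 = 136, Σs·s = 136, Σs = 14, Σ1 = 7, Σs^2·g = 11652, Σs·g = 1540, Σg = 234.)
Row-reducing yields c₂ = 7289/5049, c₁ = 33724/15147, c₀ = 14050/15147.

c₂ = 1.444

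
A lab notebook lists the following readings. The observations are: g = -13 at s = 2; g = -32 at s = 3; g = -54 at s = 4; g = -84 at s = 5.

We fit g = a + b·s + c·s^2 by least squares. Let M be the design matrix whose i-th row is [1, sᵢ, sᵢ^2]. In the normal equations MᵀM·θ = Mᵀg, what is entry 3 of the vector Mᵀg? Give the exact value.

Entry 3 ↔ basis s^2, so (Mᵀg)_{3} = Σᵢ (s^2)·gᵢ = (4)·(-13) + (9)·(-32) + (16)·(-54) + (25)·(-84) = -3304.

-3304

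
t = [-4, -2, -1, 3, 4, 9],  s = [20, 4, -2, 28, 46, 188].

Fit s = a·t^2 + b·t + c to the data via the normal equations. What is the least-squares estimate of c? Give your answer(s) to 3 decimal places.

The normal system AᵀA·[a, b, c]ᵀ = Aᵀs is [[7171, 747, 127]; [747, 127, 9]; [127, 9, 6]]·[a, b, c]ᵀ = [16550, 1874, 284]ᵀ.
Row-reducing yields a = 292745/149332, b = 469781/149332, c = 83637/74666.

c = 1.120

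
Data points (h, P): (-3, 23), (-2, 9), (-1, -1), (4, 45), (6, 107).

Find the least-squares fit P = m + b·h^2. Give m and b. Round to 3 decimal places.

From the data, Σ1 = 5, Σh^2 = 66, Σh^2·h^2 = 1650.
For XᵀP: ΣP = 183, Σh^2·P = 4814.
Eliminating b: 1650·(row 1) − 66·(row 2) gives 3894·m = 1650·183 − 66·4814 = -15774, so m = -239/59.
Then b = (4814 − 66·(-239/59))/1650 = 5996/1947.

m = -4.051, b = 3.080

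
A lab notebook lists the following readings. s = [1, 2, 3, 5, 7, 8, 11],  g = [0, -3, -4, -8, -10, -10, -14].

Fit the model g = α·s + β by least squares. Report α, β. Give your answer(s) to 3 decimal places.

α = -1.330, β = 0.031

MᵀM·[α, β]ᵀ = Mᵀg reads: 273·α + 37·β = -362;  37·α + 7·β = -49.
det = 273·7 − 37² = 542.
α = ((-362)·7 − 37·(-49))/542 = -721/542; β = (273·(-49) − 37·(-362))/542 = 17/542.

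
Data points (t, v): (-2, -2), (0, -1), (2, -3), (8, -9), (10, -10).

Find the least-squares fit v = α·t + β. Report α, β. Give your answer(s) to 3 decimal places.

Entries of XᵀX: Σt·t = 172, Σt = 18, Σ1 = 5.
Moment sums: Σt·v = -174, Σv = -25.
Eliminating β: 5·(row 1) − 18·(row 2) gives 536·α = 5·(-174) − 18·(-25) = -420, so α = -105/134.
Then β = ((-25) − 18·(-105/134))/5 = -146/67.

α = -0.784, β = -2.179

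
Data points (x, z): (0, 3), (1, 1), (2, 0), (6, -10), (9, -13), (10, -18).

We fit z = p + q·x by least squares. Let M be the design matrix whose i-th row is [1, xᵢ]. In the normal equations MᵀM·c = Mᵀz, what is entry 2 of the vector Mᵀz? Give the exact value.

-356

Entry 2 ↔ basis x, so (Mᵀz)_{2} = Σᵢ (x)·zᵢ = (0)·(3) + (1)·(1) + (2)·(0) + (6)·(-10) + (9)·(-13) + (10)·(-18) = -356.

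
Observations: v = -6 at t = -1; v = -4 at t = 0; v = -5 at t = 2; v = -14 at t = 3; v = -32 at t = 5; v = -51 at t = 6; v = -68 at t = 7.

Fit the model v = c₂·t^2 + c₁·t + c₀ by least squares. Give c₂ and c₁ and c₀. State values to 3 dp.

Setting ∂/∂c₂ … = 0 gives: 4420·c₂ + 718·c₁ + 124·c₀ = -6120;  718·c₂ + 124·c₁ + 22·c₀ = -988;  124·c₂ + 22·c₁ + 7·c₀ = -180.
(Σt^2·t^2 = 4420, Σt^2·t = 718, Σt^2 = 124, Σt·t = 124, Σt = 22, Σ1 = 7, Σt^2·v = -6120, Σt·v = -988, Σv = -180.)
Solving the 3×3 system (Gaussian elimination) gives c₂ = -12938/8283, c₁ = 13664/8283, c₀ = -8916/2761.

c₂ = -1.562, c₁ = 1.650, c₀ = -3.229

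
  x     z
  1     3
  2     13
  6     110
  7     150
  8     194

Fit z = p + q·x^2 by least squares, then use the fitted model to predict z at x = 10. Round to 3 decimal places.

With design matrix A, AᵀA = [[5, 154]; [154, 7810]] and Aᵀz = [470, 23781]ᵀ.
Δ = 5·7810 − 154² = 15334.
p = (470·7810 − 154·23781)/15334 = 383/697; q = (5·23781 − 154·470)/15334 = 46525/15334.
At x = 10: ẑ = (383/697)·(1) + (46525/15334)·(100) = 2330463/7667.

ẑ = 303.960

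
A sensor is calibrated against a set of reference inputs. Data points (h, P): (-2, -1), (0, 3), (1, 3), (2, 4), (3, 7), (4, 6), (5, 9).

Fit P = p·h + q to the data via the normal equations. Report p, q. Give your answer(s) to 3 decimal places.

The normal system AᵀA·[p, q]ᵀ = AᵀP is [[59, 13]; [13, 7]]·[p, q]ᵀ = [103, 31]ᵀ.
det = 59·7 − 13² = 244.
p = (103·7 − 13·31)/244 = 159/122; q = (59·31 − 13·103)/244 = 245/122.

p = 1.303, q = 2.008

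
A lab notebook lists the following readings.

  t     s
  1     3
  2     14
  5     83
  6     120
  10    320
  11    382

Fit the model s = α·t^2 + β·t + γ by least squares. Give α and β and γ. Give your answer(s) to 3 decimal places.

α = 2.943, β = 2.737, γ = -3.066

Setting ∂/∂α … = 0 gives: 26579·α + 2681·β + 287·γ = 84676;  2681·α + 287·β + 35·γ = 8568;  287·α + 35·β + 6·γ = 922.
Row-reducing yields α = 16006/5439, β = 14888/5439, γ = -794/259.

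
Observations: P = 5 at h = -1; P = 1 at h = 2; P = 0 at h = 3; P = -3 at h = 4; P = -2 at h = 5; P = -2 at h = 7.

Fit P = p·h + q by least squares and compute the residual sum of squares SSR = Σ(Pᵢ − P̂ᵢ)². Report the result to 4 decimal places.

Sums needed: Σh·h = 104, Σh = 20, Σ1 = 6.
Right-hand side: Σh·P = -39, ΣP = -1.
XᵀX·[p, q]ᵀ = XᵀP becomes [[104, 20]; [20, 6]]·[p, q]ᵀ = [-39, -1]ᵀ.
det = 104·6 − 20² = 224.
p = ((-39)·6 − 20·(-1))/224 = -107/112; q = (104·(-1) − 20·(-39))/224 = 169/56.
Residuals: 115/112, -3/28, -17/112, -123/56, -27/112, 187/112; SSR = 981/112.

SSR = 8.7589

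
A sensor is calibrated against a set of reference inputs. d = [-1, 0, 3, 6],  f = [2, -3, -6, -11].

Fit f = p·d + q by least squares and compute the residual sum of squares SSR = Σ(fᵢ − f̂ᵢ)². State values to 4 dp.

SSR = 5.6667

Sums needed: Σd·d = 46, Σd = 8, Σ1 = 4.
Right-hand side: Σd·f = -86, Σf = -18.
Δ = 46·4 − 8² = 120.
p = ((-86)·4 − 8·(-18))/120 = -5/3; q = (46·(-18) − 8·(-86))/120 = -7/6.
Residuals: 3/2, -11/6, 1/6, 1/6; SSR = 17/3.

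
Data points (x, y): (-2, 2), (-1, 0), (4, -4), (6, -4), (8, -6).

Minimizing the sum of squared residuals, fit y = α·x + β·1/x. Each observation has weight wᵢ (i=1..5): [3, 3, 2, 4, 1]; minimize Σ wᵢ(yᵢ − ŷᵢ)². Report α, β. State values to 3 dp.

Sums needed: Σwᵢ·x·x = 255, Σwᵢ·x·1/x = 13, Σwᵢ·1/x·1/x = 2305/576.
And Σwᵢ·x·y = -188, Σwᵢ·1/x·y = -101/12.
So AᵀWA·[α, β]ᵀ = AᵀWy: [[255, 13]; [13, 2305/576]]·[α, β]ᵀ = [-188, -101/12]ᵀ.
Δ = 255·(2305/576) − 13² = 163477/192.
α = ((-188)·(2305/576) − 13·(-101/12))/(163477/192) = -370316/490431; β = (255·(-101/12) − 13·(-188))/(163477/192) = 57168/163477.

α = -0.755, β = 0.350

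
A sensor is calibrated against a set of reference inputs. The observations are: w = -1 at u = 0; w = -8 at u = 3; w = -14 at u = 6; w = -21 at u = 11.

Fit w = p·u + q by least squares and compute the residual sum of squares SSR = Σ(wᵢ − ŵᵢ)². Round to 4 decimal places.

SSR = 3.4394

The normal system XᵀX·[p, q]ᵀ = Xᵀw is [[166, 20]; [20, 4]]·[p, q]ᵀ = [-339, -44]ᵀ.
Determinant 166·4 − 20² = 264.
p = ((-339)·4 − 20·(-44))/264 = -119/66; q = (166·(-44) − 20·(-339))/264 = -131/66.
Residuals: 65/66, -20/33, -79/66, 9/11; SSR = 227/66.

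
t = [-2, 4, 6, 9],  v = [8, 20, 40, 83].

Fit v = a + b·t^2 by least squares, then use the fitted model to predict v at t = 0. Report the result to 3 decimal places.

Normal-equation sums: Σ1 = 4, Σt^2 = 137, Σt^2·t^2 = 8129.
And Σv = 151, Σt^2·v = 8515.
XᵀX·[a, b]ᵀ = Xᵀv becomes [[4, 137]; [137, 8129]]·[a, b]ᵀ = [151, 8515]ᵀ.
Eliminating b: 8129·(row 1) − 137·(row 2) gives 13747·a = 8129·151 − 137·8515 = 60924, so a = 60924/13747.
Then b = (8515 − 137·(60924/13747))/8129 = 13373/13747.
At t = 0: v̂ = (60924/13747)·(1) + (13373/13747)·(0) = 60924/13747.

v̂ = 4.432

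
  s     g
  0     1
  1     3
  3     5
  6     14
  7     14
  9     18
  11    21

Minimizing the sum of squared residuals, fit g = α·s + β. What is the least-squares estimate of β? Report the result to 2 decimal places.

β = 0.89

XᵀX·[α, β]ᵀ = Xᵀg reads: 297·α + 37·β = 593;  37·α + 7·β = 76.
(Σs·s = 297, Σs = 37, Σ1 = 7, Σs·g = 593, Σg = 76.)
Δ = 297·7 − 37² = 710.
α = (593·7 − 37·76)/710 = 1339/710; β = (297·76 − 37·593)/710 = 631/710.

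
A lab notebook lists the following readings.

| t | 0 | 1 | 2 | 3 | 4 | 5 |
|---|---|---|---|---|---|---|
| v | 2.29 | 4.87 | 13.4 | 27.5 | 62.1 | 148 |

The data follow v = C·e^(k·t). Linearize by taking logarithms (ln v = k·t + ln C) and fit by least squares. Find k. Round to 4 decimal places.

Linearized form: ln v = k·t + ln C. From the 6 transformed points,
Σt = 15.0000, Σ(t)² = 55.0000, Σln v = 17.4470, Σt·ln v = 58.2172.
Equations: 55.0000·k + 15.0000·ln C = 58.2172;  15.0000·k + 6·ln C = 17.4470.
Slope k = (n·Σt·ln v − Σt·Σln v)/(n·Σ(t)² − (Σt)²) = (6·58.2172 − 15.0000·17.4470)/105.0000 = 0.83426; ln C = (Σln v − k·Σt)/n = 0.82218.

k = 0.8343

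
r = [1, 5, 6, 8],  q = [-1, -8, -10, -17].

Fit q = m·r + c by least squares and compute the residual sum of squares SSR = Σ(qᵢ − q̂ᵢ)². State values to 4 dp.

Setting ∂/∂m … = 0 gives: 126·m + 20·c = -237;  20·m + 4·c = -36.
(Σr·r = 126, Σr = 20, Σ1 = 4, Σr·q = -237, Σq = -36.)
Δ = 126·4 − 20² = 104.
m = ((-237)·4 − 20·(-36))/104 = -57/26; c = (126·(-36) − 20·(-237))/104 = 51/26.
Residuals: -10/13, 1, 31/26, -37/26; SSR = 131/26.

SSR = 5.0385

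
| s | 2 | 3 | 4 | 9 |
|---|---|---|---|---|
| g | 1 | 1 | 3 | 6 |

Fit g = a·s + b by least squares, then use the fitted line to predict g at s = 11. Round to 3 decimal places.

ĝ = 7.569

With design matrix A, AᵀA = [[110, 18]; [18, 4]] and Aᵀg = [71, 11]ᵀ.
Eliminating b: 4·(row 1) − 18·(row 2) gives 116·a = 4·71 − 18·11 = 86, so a = 43/58.
Then b = (11 − 18·(43/58))/4 = -17/29.
At s = 11: ĝ = (43/58)·(11) + (-17/29)·(1) = 439/58.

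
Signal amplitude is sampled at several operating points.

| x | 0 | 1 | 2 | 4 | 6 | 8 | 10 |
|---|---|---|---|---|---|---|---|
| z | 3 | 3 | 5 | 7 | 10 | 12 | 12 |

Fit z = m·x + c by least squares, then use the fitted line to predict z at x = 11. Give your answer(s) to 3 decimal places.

The normal system MᵀM·[m, c]ᵀ = Mᵀz is [[221, 31]; [31, 7]]·[m, c]ᵀ = [317, 52]ᵀ.
Eliminating c: 7·(row 1) − 31·(row 2) gives 586·m = 7·317 − 31·52 = 607, so m = 607/586.
Then c = (52 − 31·(607/586))/7 = 1665/586.
At x = 11: ẑ = (607/586)·(11) + (1665/586)·(1) = 4171/293.

ẑ = 14.235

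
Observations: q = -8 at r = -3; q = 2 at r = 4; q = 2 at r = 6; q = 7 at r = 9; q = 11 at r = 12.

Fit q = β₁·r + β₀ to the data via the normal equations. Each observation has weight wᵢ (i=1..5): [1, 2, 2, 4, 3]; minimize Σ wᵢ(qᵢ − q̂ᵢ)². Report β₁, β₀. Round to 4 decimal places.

β₁ = 1.2425, β₀ = -4.1320

Setting ∂/∂β₁ … = 0 gives: 869·β₁ + 89·β₀ = 712;  89·β₁ + 12·β₀ = 61.
det = 869·12 − 89² = 2507.
β₁ = (712·12 − 89·61)/2507 = 3115/2507; β₀ = (869·61 − 89·712)/2507 = -10359/2507.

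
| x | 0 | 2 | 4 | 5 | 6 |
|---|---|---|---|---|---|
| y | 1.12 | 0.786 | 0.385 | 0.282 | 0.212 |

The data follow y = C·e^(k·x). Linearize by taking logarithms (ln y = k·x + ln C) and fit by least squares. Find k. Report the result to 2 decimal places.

With ln yᵢ as the transformed response and xᵢ as the regressor:
Σx = 17.0000, Σ(x)² = 81.0000, Σln y = -3.8990, Σx·ln y = -19.9359.
Equations: 81.0000·k + 17.0000·ln C = -19.9359;  17.0000·k + 5·ln C = -3.8990.
Slope k = (n·Σx·ln y − Σx·Σln y)/(n·Σ(x)² − (Σx)²) = (5·-19.9359 − 17.0000·-3.8990)/116.0000 = -0.28790; ln C = (Σln y − k·Σx)/n = 0.19906.

k = -0.29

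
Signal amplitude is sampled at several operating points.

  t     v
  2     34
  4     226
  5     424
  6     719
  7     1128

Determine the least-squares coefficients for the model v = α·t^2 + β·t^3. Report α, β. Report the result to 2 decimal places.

α = 2.05, β = 2.99

Forming MᵀM = [[4594, 28764]; [28764, 184090]] and Mᵀv = [95508, 609944]ᵀ gives MᵀM·[α, β]ᵀ = Mᵀv.
det = 4594·184090 − 28764² = 18341764.
α = (95508·184090 − 28764·609944)/18341764 = 9409626/4585441; β = (4594·609944 − 28764·95508)/18341764 = 13722656/4585441.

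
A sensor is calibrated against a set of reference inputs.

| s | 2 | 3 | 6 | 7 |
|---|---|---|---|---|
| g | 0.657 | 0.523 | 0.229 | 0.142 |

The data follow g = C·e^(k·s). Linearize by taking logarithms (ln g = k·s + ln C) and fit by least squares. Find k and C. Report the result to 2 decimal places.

k = -0.30, C = 1.24

Let Y = ln g. Fitting Y = k·s + ln C by least squares:
XᵀX = [[98.0000, 18.0000]; [18.0000, 4]], rhs = [-25.2924, -4.4942]ᵀ  (here Σs = 18.0000, Σ(s)² = 98.0000, Σln g = -4.4942, Σs·ln g = -25.2924).
Slope k = (n·Σs·ln g − Σs·Σln g)/(n·Σ(s)² − (Σs)²) = (4·-25.2924 − 18.0000·-4.4942)/68.0000 = -0.29814; ln C = (Σln g − k·Σs)/n = 0.21809, so C = exp(0.21809) = 1.24370.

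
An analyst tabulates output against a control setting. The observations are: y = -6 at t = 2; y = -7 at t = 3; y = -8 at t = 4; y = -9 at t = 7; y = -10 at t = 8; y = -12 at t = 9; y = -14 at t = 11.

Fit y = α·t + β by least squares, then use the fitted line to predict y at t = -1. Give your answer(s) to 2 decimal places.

ŷ = -3.47

Setting ∂/∂α … = 0 gives: 344·α + 44·β = -470;  44·α + 7·β = -66.
(Σt·t = 344, Σt = 44, Σ1 = 7, Σt·y = -470, Σy = -66.)
Δ = 344·7 − 44² = 472.
α = ((-470)·7 − 44·(-66))/472 = -193/236; β = (344·(-66) − 44·(-470))/472 = -253/59.
At t = -1: ŷ = (-193/236)·(-1) + (-253/59)·(1) = -819/236.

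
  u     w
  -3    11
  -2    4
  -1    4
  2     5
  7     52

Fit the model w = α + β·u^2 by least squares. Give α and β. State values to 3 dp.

α = 1.374, β = 1.032

With design matrix X, XᵀX = [[5, 67]; [67, 2515]] and Xᵀw = [76, 2687]ᵀ.
Determinant 5·2515 − 67² = 8086.
α = (76·2515 − 67·2687)/8086 = 11111/8086; β = (5·2687 − 67·76)/8086 = 8343/8086.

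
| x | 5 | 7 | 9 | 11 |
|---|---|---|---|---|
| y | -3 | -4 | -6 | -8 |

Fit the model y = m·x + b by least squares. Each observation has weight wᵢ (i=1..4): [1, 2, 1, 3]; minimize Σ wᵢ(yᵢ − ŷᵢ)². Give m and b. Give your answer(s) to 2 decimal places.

The normal system AᵀWA·[m, b]ᵀ = AᵀWy is [[567, 61]; [61, 7]]·[m, b]ᵀ = [-389, -41]ᵀ.
Eliminating b: 7·(row 1) − 61·(row 2) gives 248·m = 7·(-389) − 61·(-41) = -222, so m = -111/124.
Then b = ((-41) − 61·(-111/124))/7 = 241/124.

m = -0.90, b = 1.94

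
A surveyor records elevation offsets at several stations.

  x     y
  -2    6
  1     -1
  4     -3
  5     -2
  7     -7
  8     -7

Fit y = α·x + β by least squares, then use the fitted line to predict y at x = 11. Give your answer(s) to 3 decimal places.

Normal-equation sums: Σx·x = 159, Σx = 23, Σ1 = 6.
Moment sums: Σx·y = -140, Σy = -14.
MᵀM·[α, β]ᵀ = Mᵀy becomes [[159, 23]; [23, 6]]·[α, β]ᵀ = [-140, -14]ᵀ.
Eliminating β: 6·(row 1) − 23·(row 2) gives 425·α = 6·(-140) − 23·(-14) = -518, so α = -518/425.
Then β = ((-14) − 23·(-518/425))/6 = 994/425.
At x = 11: ŷ = (-518/425)·(11) + (994/425)·(1) = -4704/425.

ŷ = -11.068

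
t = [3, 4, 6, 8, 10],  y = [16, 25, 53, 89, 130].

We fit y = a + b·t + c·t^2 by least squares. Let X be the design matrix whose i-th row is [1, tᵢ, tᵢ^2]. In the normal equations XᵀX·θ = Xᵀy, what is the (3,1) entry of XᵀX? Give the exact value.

Row 3 ↔ basis t^2, column 1 ↔ basis 1, so (XᵀX)_{3,1} = Σᵢ t^2 = (9)·(1) + (16)·(1) + (36)·(1) + (64)·(1) + (100)·(1) = 225.

225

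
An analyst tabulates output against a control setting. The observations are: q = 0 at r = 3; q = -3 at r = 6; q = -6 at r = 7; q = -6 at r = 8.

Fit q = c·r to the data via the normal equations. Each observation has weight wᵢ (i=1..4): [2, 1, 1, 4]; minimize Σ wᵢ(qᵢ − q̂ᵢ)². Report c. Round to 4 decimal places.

Forming XᵀWX = [[359]] and XᵀWq = [-252]ᵀ gives XᵀWX·[c]ᵀ = XᵀWq.
Hence c = -252 / 359 ≈ -0.70195.

c = -0.7019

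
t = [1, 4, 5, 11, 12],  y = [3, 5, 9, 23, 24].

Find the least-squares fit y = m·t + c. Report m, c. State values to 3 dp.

With design matrix A, AᵀA = [[307, 33]; [33, 5]] and Aᵀy = [609, 64]ᵀ.
det = 307·5 − 33² = 446.
m = (609·5 − 33·64)/446 = 933/446; c = (307·64 − 33·609)/446 = -449/446.

m = 2.092, c = -1.007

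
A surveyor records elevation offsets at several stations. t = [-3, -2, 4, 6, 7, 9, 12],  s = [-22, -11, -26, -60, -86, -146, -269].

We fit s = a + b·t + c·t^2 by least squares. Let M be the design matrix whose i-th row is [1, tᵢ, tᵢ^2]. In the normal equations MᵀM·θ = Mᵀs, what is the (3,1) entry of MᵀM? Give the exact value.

Row 3 ↔ basis t^2, column 1 ↔ basis 1, so (MᵀM)_{3,1} = Σᵢ t^2 = (9)·(1) + (4)·(1) + (16)·(1) + (36)·(1) + (49)·(1) + (81)·(1) + (144)·(1) = 339.

339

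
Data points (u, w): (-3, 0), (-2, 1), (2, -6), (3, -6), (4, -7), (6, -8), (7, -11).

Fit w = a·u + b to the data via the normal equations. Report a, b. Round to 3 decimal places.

a = -1.110, b = -2.590

With design matrix A, AᵀA = [[127, 17]; [17, 7]] and Aᵀw = [-185, -37]ᵀ.
Eliminating b: 7·(row 1) − 17·(row 2) gives 600·a = 7·(-185) − 17·(-37) = -666, so a = -111/100.
Then b = ((-37) − 17·(-111/100))/7 = -259/100.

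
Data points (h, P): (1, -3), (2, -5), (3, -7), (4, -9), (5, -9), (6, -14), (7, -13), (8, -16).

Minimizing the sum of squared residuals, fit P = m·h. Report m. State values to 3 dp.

From the data, Σh·h = 204.
Right-hand side: Σh·P = -418.
Normal equations: [[204]]·[m]ᵀ = [-418]ᵀ.
m = (-418)/204 = -2.04902.

m = -2.049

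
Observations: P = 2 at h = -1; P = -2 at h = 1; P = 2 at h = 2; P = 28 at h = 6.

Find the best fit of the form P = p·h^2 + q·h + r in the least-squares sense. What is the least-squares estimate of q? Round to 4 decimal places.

Entries of AᵀA: Σh^2·h^2 = 1314, Σh^2·h = 224, Σh^2 = 42, Σh·h = 42, Σh = 8, Σ1 = 4.
And Σh^2·P = 1016, Σh·P = 168, ΣP = 30.
So AᵀA·[p, q, r]ᵀ = AᵀP: [[1314, 224, 42]; [224, 42, 8]; [42, 8, 4]]·[p, q, r]ᵀ = [1016, 168, 30]ᵀ.
Row-reducing yields p = 1553/1549, q = -1928/1549, r = -833/1549.

q = -1.2447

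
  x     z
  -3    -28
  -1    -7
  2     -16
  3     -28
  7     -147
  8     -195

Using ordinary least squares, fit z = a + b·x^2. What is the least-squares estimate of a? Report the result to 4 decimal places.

Compute the Gram sums: Σ1 = 6, Σx^2 = 136, Σx^2·x^2 = 6676.
And Σz = -421, Σx^2·z = -20258.
Normal equations: [[6, 136]; [136, 6676]]·[a, b]ᵀ = [-421, -20258]ᵀ.
Δ = 6·6676 − 136² = 21560.
a = ((-421)·6676 − 136·(-20258))/21560 = -13877/5390; b = (6·(-20258) − 136·(-421))/21560 = -16073/5390.

a = -2.5746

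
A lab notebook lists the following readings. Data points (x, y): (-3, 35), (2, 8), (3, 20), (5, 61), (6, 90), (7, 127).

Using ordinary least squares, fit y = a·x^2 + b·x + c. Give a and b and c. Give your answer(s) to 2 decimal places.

Forming AᵀA = [[4500, 692, 132]; [692, 132, 20]; [132, 20, 6]] and Aᵀy = [11515, 1705, 341]ᵀ gives AᵀA·[a, b, c]ᵀ = Aᵀy.
Row-reducing yields a = 6373/2184, b = -1861/728, c = 316/273.

a = 2.92, b = -2.56, c = 1.16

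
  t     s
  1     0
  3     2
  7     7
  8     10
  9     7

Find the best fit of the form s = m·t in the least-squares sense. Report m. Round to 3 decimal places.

AᵀA·[m]ᵀ = Aᵀs reads: 204·m = 198.
Hence m = 198 / 204 ≈ 0.970588.

m = 0.971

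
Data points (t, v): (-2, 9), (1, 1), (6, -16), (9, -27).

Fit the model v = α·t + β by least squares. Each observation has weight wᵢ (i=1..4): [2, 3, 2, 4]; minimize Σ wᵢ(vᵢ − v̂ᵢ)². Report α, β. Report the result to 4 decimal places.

α = -3.3395, β = 3.4506

The normal system AᵀWA·[α, β]ᵀ = AᵀWv is [[407, 47]; [47, 11]]·[α, β]ᵀ = [-1197, -119]ᵀ.
Eliminating β: 11·(row 1) − 47·(row 2) gives 2268·α = 11·(-1197) − 47·(-119) = -7574, so α = -541/162.
Then β = ((-119) − 47·(-541/162))/11 = 559/162.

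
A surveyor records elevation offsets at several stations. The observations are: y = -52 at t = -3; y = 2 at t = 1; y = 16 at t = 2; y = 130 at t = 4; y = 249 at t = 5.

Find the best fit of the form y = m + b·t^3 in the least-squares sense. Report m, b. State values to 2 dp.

m = 0.96, b = 1.99

Forming XᵀX = [[5, 171]; [171, 20515]] and Xᵀy = [345, 40979]ᵀ gives XᵀX·[m, b]ᵀ = Xᵀy.
Δ = 5·20515 − 171² = 73334.
m = (345·20515 − 171·40979)/73334 = 35133/36667; b = (5·40979 − 171·345)/73334 = 72950/36667.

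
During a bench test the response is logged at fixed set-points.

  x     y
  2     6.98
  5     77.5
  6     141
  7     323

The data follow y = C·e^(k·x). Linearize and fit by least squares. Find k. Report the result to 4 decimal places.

k = 0.7625

With ln yᵢ as the transformed response and xᵢ as the regressor:
Σx = 20.0000, Σ(x)² = 114.0000, Σln y = 17.0197, Σx·ln y = 95.7736.
Equations: 114.0000·k + 20.0000·ln C = 95.7736;  20.0000·k + 4·ln C = 17.0197.
Solving (det = 56.0000): k = 0.76249, ln C = 0.44246.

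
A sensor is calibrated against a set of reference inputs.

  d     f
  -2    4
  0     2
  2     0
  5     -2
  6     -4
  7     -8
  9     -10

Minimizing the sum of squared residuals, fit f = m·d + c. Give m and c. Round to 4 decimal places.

Setting ∂/∂m … = 0 gives: 199·m + 27·c = -188;  27·m + 7·c = -18.
(Σd·d = 199, Σd = 27, Σ1 = 7, Σd·f = -188, Σf = -18.)
Eliminating c: 7·(row 1) − 27·(row 2) gives 664·m = 7·(-188) − 27·(-18) = -830, so m = -5/4.
Then c = ((-18) − 27·(-5/4))/7 = 9/4.

m = -1.2500, c = 2.2500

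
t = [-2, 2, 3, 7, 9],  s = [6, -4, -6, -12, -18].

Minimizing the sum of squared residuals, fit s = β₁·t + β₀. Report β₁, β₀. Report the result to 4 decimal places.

Entries of AᵀA: Σt·t = 147, Σt = 19, Σ1 = 5.
And Σt·s = -284, Σs = -34.
Normal equations: [[147, 19]; [19, 5]]·[β₁, β₀]ᵀ = [-284, -34]ᵀ.
Determinant 147·5 − 19² = 374.
β₁ = ((-284)·5 − 19·(-34))/374 = -387/187; β₀ = (147·(-34) − 19·(-284))/374 = 199/187.

β₁ = -2.0695, β₀ = 1.0642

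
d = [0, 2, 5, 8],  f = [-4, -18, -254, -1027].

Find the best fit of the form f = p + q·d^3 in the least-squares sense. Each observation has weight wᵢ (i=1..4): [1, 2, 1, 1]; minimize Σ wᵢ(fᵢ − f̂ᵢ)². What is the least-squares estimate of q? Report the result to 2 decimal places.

The normal system MᵀWM·[p, q]ᵀ = MᵀWf is [[5, 653]; [653, 277897]]·[p, q]ᵀ = [-1321, -557862]ᵀ.
Eliminating q: 277897·(row 1) − 653·(row 2) gives 963076·p = 277897·(-1321) − 653·(-557862) = -2818051, so p = -2818051/963076.
Then q = ((-557862) − 653·(-2818051/963076))/277897 = -1926697/963076.

q = -2.00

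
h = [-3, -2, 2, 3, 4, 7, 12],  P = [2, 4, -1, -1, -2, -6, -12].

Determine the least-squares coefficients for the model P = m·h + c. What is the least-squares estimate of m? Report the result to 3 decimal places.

m = -1.006

Setting ∂/∂m … = 0 gives: 235·m + 23·c = -213;  23·m + 7·c = -16.
(Σh·h = 235, Σh = 23, Σ1 = 7, Σh·P = -213, ΣP = -16.)
det = 235·7 − 23² = 1116.
m = ((-213)·7 − 23·(-16))/1116 = -1123/1116; c = (235·(-16) − 23·(-213))/1116 = 1139/1116.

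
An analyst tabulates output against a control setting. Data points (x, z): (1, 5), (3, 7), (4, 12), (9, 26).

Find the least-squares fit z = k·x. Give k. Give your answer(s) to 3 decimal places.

k = 2.879

The normal equations are: 107·k = 308.
(Σx·x = 107, Σx·z = 308.)
k = 308/107 = 2.8785.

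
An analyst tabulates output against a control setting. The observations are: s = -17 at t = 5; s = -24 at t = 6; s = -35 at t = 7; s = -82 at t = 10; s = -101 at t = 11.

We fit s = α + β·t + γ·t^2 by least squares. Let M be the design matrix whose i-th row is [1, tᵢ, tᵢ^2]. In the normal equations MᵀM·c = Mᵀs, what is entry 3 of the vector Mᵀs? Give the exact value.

-23425

Entry 3 ↔ basis t^2, so (Mᵀs)_{3} = Σᵢ (t^2)·sᵢ = (25)·(-17) + (36)·(-24) + (49)·(-35) + (100)·(-82) + (121)·(-101) = -23425.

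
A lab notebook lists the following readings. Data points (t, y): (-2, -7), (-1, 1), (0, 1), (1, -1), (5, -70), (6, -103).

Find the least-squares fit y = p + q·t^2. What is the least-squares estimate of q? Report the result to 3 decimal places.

From the data, Σ1 = 6, Σt^2 = 67, Σt^2·t^2 = 1939.
And Σy = -179, Σt^2·y = -5486.
det = 6·1939 − 67² = 7145.
p = ((-179)·1939 − 67·(-5486))/7145 = 20481/7145; q = (6·(-5486) − 67·(-179))/7145 = -20923/7145.

q = -2.928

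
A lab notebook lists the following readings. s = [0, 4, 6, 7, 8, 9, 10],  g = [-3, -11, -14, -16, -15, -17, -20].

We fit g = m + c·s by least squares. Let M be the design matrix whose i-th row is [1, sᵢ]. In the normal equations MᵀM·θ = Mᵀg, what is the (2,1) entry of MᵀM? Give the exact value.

44

Row 2 ↔ basis s, column 1 ↔ basis 1, so (MᵀM)_{2,1} = Σᵢ s = (0)·(1) + (4)·(1) + (6)·(1) + (7)·(1) + (8)·(1) + (9)·(1) + (10)·(1) = 44.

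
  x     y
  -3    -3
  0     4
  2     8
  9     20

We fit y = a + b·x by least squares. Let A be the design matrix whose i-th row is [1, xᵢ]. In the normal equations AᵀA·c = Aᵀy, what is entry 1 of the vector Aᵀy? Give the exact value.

29

Entry 1 ↔ basis 1, so (Aᵀy)_{1} = Σᵢ yᵢ = (1)·(-3) + (1)·(4) + (1)·(8) + (1)·(20) = 29.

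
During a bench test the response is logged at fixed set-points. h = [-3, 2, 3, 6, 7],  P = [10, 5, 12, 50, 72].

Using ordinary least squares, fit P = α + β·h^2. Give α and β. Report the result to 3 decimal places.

α = -2.025, β = 1.487

Compute the Gram sums: Σ1 = 5, Σh^2 = 107, Σh^2·h^2 = 3875.
Moment sums: ΣP = 149, Σh^2·P = 5546.
Eliminating β: 3875·(row 1) − 107·(row 2) gives 7926·α = 3875·149 − 107·5546 = -16047, so α = -5349/2642.
Then β = (5546 − 107·(-5349/2642))/3875 = 3929/2642.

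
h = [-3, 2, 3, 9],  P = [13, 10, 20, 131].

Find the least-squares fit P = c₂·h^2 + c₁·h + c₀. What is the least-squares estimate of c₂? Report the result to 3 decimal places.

Sums needed: Σh^2·h^2 = 6739, Σh^2·h = 737, Σh^2 = 103, Σh·h = 103, Σh = 11, Σ1 = 4.
Moment sums: Σh^2·P = 10948, Σh·P = 1220, ΣP = 174.
Normal equations: [[6739, 737, 103]; [737, 103, 11]; [103, 11, 4]]·[c₂, c₁, c₀]ᵀ = [10948, 1220, 174]ᵀ.
Solving the 3×3 system (Gaussian elimination) gives c₂ = 4965/3386, c₁ = 10633/10158, c₀ = 14543/5079.

c₂ = 1.466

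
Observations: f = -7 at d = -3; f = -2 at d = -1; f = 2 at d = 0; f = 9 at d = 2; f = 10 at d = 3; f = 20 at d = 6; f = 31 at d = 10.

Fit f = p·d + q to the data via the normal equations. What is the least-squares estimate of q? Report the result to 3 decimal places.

Compute the Gram sums: Σd·d = 159, Σd = 17, Σ1 = 7.
For Aᵀf: Σd·f = 501, Σf = 63.
AᵀA·[p, q]ᵀ = Aᵀf becomes [[159, 17]; [17, 7]]·[p, q]ᵀ = [501, 63]ᵀ.
det = 159·7 − 17² = 824.
p = (501·7 − 17·63)/824 = 609/206; q = (159·63 − 17·501)/824 = 375/206.

q = 1.820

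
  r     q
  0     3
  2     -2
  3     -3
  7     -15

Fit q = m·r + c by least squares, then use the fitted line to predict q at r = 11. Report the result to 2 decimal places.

q̂ = -24.87

The normal system MᵀM·[m, c]ᵀ = Mᵀq is [[62, 12]; [12, 4]]·[m, c]ᵀ = [-118, -17]ᵀ.
Determinant 62·4 − 12² = 104.
m = ((-118)·4 − 12·(-17))/104 = -67/26; c = (62·(-17) − 12·(-118))/104 = 181/52.
At r = 11: q̂ = (-67/26)·(11) + (181/52)·(1) = -1293/52.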